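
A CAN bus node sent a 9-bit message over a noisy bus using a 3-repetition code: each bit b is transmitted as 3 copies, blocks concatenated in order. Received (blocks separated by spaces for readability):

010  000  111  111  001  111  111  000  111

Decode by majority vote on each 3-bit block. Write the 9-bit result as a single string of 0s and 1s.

001101101

Block 1 (010): 1 one → 0
Block 2 (000): 0 ones → 0
Block 3 (111): 3 ones → 1
Block 4 (111): 3 ones → 1
Block 5 (001): 1 one → 0
Block 6 (111): 3 ones → 1
Block 7 (111): 3 ones → 1
Block 8 (000): 0 ones → 0
Block 9 (111): 3 ones → 1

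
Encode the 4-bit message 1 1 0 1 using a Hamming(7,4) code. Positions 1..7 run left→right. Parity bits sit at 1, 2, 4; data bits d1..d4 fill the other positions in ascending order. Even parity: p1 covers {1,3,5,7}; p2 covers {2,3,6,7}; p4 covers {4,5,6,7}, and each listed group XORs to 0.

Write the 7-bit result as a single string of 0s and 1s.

1010101

Place data at non-parity positions: p1 p2 1 p4 1 0 1
p1 (pos 1,3,5,7): XOR of data positions = 1⊕1⊕1 = 1
p2 (pos 2,3,6,7): XOR of data positions = 1⊕0⊕1 = 0
p4 (pos 4,5,6,7): XOR of data positions = 1⊕0⊕1 = 0
Codeword: 1010101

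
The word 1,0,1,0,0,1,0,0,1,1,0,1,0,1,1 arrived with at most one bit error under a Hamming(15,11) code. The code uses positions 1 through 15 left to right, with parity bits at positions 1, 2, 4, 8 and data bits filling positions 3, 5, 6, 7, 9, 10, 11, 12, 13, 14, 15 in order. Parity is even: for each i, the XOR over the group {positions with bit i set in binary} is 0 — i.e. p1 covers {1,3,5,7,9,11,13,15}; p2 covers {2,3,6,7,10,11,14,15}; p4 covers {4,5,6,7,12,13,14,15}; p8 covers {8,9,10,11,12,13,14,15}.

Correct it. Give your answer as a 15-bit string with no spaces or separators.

s1 (pos 1,3,5,7,9,11,13,15): 1⊕1⊕0⊕0⊕1⊕0⊕0⊕1 = 0
s2 (pos 2,3,6,7,10,11,14,15): 0⊕1⊕1⊕0⊕1⊕0⊕1⊕1 = 1
s4 (pos 4,5,6,7,12,13,14,15): 0⊕0⊕1⊕0⊕1⊕0⊕1⊕1 = 0
s8 (pos 8,9,10,11,12,13,14,15): 0⊕1⊕1⊕0⊕1⊕0⊕1⊕1 = 1
Syndrome s8…s1 = 1010 → error at position 10.
Flip position 10: 101001001101011 → 101001001001011

101001001001011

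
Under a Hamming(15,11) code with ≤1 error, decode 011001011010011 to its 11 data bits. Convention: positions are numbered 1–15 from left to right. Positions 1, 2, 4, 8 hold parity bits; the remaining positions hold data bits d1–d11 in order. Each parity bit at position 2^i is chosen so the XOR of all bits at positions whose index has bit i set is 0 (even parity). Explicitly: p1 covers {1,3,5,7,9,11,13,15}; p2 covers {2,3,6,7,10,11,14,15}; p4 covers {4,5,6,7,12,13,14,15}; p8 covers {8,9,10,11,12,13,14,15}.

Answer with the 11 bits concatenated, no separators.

10101011011

s1 (pos 1,3,5,7,9,11,13,15): 0⊕1⊕0⊕0⊕1⊕1⊕0⊕1 = 0
s2 (pos 2,3,6,7,10,11,14,15): 1⊕1⊕1⊕0⊕0⊕1⊕1⊕1 = 0
s4 (pos 4,5,6,7,12,13,14,15): 0⊕0⊕1⊕0⊕0⊕0⊕1⊕1 = 1
s8 (pos 8,9,10,11,12,13,14,15): 1⊕1⊕0⊕1⊕0⊕0⊕1⊕1 = 1
Syndrome s8…s1 = 1100 → error at position 12.
Flip position 12: 011001011010011 → 011001011011011
Read data bits from positions 3,5,6,7,9,10,11,12,13,14,15: 10101011011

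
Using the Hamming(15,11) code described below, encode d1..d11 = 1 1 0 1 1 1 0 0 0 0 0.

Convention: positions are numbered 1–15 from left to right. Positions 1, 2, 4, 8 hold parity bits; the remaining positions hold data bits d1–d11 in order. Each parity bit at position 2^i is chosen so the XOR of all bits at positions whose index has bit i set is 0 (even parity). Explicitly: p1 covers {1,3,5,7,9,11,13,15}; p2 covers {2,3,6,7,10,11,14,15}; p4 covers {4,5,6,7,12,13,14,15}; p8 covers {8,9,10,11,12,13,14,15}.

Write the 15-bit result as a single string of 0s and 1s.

011010101100000

Place data at non-parity positions: p1 p2 1 p4 1 0 1 p8 1 1 0 0 0 0 0
p1 (pos 1,3,5,7,9,11,13,15): XOR of data positions = 1⊕1⊕1⊕1⊕0⊕0⊕0 = 0
p2 (pos 2,3,6,7,10,11,14,15): XOR of data positions = 1⊕0⊕1⊕1⊕0⊕0⊕0 = 1
p4 (pos 4,5,6,7,12,13,14,15): XOR of data positions = 1⊕0⊕1⊕0⊕0⊕0⊕0 = 0
p8 (pos 8,9,10,11,12,13,14,15): XOR of data positions = 1⊕1⊕0⊕0⊕0⊕0⊕0 = 0
Codeword: 011010101100000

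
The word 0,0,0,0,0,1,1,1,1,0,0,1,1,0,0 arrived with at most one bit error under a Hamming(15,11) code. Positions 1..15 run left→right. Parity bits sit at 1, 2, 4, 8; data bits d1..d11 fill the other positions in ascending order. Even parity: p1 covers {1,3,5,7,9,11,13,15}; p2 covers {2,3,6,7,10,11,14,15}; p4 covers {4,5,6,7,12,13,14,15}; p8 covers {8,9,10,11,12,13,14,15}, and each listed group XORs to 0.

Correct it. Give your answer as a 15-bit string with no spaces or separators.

100001111001100

s1 (pos 1,3,5,7,9,11,13,15): 0⊕0⊕0⊕1⊕1⊕0⊕1⊕0 = 1
s2 (pos 2,3,6,7,10,11,14,15): 0⊕0⊕1⊕1⊕0⊕0⊕0⊕0 = 0
s4 (pos 4,5,6,7,12,13,14,15): 0⊕0⊕1⊕1⊕1⊕1⊕0⊕0 = 0
s8 (pos 8,9,10,11,12,13,14,15): 1⊕1⊕0⊕0⊕1⊕1⊕0⊕0 = 0
Syndrome s8…s1 = 0001 → error at position 1.
Flip position 1: 000001111001100 → 100001111001100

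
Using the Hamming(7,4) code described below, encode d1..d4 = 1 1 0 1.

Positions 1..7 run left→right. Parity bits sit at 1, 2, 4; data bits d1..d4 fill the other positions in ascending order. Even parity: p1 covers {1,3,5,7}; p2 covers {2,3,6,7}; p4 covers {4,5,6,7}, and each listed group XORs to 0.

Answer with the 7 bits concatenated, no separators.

Place data at non-parity positions: p1 p2 1 p4 1 0 1
p1 (pos 1,3,5,7): XOR of data positions = 1⊕1⊕1 = 1
p2 (pos 2,3,6,7): XOR of data positions = 1⊕0⊕1 = 0
p4 (pos 4,5,6,7): XOR of data positions = 1⊕0⊕1 = 0
Codeword: 1010101

1010101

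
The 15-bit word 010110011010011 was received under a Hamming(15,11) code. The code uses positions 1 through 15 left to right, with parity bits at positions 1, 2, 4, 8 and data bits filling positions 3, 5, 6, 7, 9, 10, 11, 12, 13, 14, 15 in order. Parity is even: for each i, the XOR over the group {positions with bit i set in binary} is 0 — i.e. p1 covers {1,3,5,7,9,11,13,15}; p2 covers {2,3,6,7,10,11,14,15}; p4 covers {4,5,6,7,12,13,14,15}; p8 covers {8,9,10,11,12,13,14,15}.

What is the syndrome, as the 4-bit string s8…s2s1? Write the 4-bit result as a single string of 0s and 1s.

1000

s1 (pos 1,3,5,7,9,11,13,15): 0⊕0⊕1⊕0⊕1⊕1⊕0⊕1 = 0
s2 (pos 2,3,6,7,10,11,14,15): 1⊕0⊕0⊕0⊕0⊕1⊕1⊕1 = 0
s4 (pos 4,5,6,7,12,13,14,15): 1⊕1⊕0⊕0⊕0⊕0⊕1⊕1 = 0
s8 (pos 8,9,10,11,12,13,14,15): 1⊕1⊕0⊕1⊕0⊕0⊕1⊕1 = 1
Syndrome s8…s1 = 1000 → error at position 8.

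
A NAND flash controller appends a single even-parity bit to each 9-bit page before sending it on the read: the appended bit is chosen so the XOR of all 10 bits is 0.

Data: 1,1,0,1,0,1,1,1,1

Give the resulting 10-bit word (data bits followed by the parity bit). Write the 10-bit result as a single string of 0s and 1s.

XOR of the 9 data bits: 1⊕1⊕0⊕1⊕0⊕1⊕1⊕1⊕1 = 1
Parity bit = 1 (so all 10 bits XOR to 0).

1101011111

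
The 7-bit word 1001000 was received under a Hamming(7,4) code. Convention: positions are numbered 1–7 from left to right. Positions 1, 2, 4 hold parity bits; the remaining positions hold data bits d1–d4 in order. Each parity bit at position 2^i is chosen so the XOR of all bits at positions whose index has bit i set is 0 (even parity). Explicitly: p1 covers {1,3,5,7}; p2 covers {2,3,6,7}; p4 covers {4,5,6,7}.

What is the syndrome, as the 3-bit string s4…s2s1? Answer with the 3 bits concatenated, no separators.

101

s1 (pos 1,3,5,7): 1⊕0⊕0⊕0 = 1
s2 (pos 2,3,6,7): 0⊕0⊕0⊕0 = 0
s4 (pos 4,5,6,7): 1⊕0⊕0⊕0 = 1
Syndrome s4…s1 = 101 → error at position 5.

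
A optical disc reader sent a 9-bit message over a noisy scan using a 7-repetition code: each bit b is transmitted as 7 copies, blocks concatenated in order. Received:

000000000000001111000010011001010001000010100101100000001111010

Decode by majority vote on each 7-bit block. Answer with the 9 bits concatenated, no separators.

Block 1 (0000000): 0 ones → 0
Block 2 (0000000): 0 ones → 0
Block 3 (1111000): 4 ones → 1
Block 4 (0100110): 3 ones → 0
Block 5 (0101000): 2 ones → 0
Block 6 (1000010): 2 ones → 0
Block 7 (1001011): 4 ones → 1
Block 8 (0000000): 0 ones → 0
Block 9 (1111010): 5 ones → 1

001000101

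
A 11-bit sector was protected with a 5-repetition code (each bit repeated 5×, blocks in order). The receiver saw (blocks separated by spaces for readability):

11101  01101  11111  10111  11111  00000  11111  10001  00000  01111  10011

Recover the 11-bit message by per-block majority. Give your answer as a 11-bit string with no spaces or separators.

Block 1 (11101): 4 ones → 1
Block 2 (01101): 3 ones → 1
Block 3 (11111): 5 ones → 1
Block 4 (10111): 4 ones → 1
Block 5 (11111): 5 ones → 1
Block 6 (00000): 0 ones → 0
Block 7 (11111): 5 ones → 1
Block 8 (10001): 2 ones → 0
Block 9 (00000): 0 ones → 0
Block 10 (01111): 4 ones → 1
Block 11 (10011): 3 ones → 1

11111010011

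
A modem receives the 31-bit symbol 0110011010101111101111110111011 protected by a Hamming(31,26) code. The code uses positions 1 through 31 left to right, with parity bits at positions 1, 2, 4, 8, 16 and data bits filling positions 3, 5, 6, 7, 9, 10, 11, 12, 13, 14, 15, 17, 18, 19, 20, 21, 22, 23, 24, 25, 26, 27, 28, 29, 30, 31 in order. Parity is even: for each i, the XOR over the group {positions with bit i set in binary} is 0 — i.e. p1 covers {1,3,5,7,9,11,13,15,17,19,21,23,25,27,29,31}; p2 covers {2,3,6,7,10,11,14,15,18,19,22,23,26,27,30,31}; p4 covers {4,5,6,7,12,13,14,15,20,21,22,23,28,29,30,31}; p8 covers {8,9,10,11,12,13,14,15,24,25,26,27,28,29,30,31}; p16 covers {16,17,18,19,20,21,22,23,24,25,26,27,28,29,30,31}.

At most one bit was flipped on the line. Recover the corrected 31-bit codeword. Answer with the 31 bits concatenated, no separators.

s1 (pos 1,3,5,7,9,11,13,15,17,19,21,23,25,27,29,31): 0⊕1⊕0⊕1⊕1⊕1⊕1⊕1⊕1⊕1⊕1⊕1⊕0⊕1⊕0⊕1 = 0
s2 (pos 2,3,6,7,10,11,14,15,18,19,22,23,26,27,30,31): 1⊕1⊕1⊕1⊕0⊕1⊕1⊕1⊕0⊕1⊕1⊕1⊕1⊕1⊕1⊕1 = 0
s4 (pos 4,5,6,7,12,13,14,15,20,21,22,23,28,29,30,31): 0⊕0⊕1⊕1⊕0⊕1⊕1⊕1⊕1⊕1⊕1⊕1⊕1⊕0⊕1⊕1 = 0
s8 (pos 8,9,10,11,12,13,14,15,24,25,26,27,28,29,30,31): 0⊕1⊕0⊕1⊕0⊕1⊕1⊕1⊕1⊕0⊕1⊕1⊕1⊕0⊕1⊕1 = 1
s16 (pos 16,17,18,19,20,21,22,23,24,25,26,27,28,29,30,31): 1⊕1⊕0⊕1⊕1⊕1⊕1⊕1⊕1⊕0⊕1⊕1⊕1⊕0⊕1⊕1 = 1
Syndrome s16…s1 = 11000 → error at position 24.
Flip position 24: 0110011010101111101111110111011 → 0110011010101111101111100111011

0110011010101111101111100111011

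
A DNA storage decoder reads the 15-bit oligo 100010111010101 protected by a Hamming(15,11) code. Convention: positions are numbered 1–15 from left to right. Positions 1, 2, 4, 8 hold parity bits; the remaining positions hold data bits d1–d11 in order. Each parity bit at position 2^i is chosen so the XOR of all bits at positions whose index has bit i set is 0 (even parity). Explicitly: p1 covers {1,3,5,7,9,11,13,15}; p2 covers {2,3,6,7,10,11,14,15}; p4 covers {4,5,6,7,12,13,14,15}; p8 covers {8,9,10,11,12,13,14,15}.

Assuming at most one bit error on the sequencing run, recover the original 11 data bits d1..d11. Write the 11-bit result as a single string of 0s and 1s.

01011000101

s1 (pos 1,3,5,7,9,11,13,15): 1⊕0⊕1⊕1⊕1⊕1⊕1⊕1 = 1
s2 (pos 2,3,6,7,10,11,14,15): 0⊕0⊕0⊕1⊕0⊕1⊕0⊕1 = 1
s4 (pos 4,5,6,7,12,13,14,15): 0⊕1⊕0⊕1⊕0⊕1⊕0⊕1 = 0
s8 (pos 8,9,10,11,12,13,14,15): 1⊕1⊕0⊕1⊕0⊕1⊕0⊕1 = 1
Syndrome s8…s1 = 1011 → error at position 11.
Flip position 11: 100010111010101 → 100010111000101
Read data bits from positions 3,5,6,7,9,10,11,12,13,14,15: 01011000101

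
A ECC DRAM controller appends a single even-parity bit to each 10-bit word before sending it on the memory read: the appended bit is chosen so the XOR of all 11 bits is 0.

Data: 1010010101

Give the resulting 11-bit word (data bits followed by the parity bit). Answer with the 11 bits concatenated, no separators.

10100101011

XOR of the 10 data bits: 1⊕0⊕1⊕0⊕0⊕1⊕0⊕1⊕0⊕1 = 1
Parity bit = 1 (so all 11 bits XOR to 0).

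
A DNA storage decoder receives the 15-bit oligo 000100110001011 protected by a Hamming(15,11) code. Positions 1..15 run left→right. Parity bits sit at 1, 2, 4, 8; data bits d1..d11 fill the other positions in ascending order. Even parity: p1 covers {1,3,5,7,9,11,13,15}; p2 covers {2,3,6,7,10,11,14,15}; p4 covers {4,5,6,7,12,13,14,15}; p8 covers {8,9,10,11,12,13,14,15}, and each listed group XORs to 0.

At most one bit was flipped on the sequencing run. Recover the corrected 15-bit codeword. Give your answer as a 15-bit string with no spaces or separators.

s1 (pos 1,3,5,7,9,11,13,15): 0⊕0⊕0⊕1⊕0⊕0⊕0⊕1 = 0
s2 (pos 2,3,6,7,10,11,14,15): 0⊕0⊕0⊕1⊕0⊕0⊕1⊕1 = 1
s4 (pos 4,5,6,7,12,13,14,15): 1⊕0⊕0⊕1⊕1⊕0⊕1⊕1 = 1
s8 (pos 8,9,10,11,12,13,14,15): 1⊕0⊕0⊕0⊕1⊕0⊕1⊕1 = 0
Syndrome s8…s1 = 0110 → error at position 6.
Flip position 6: 000100110001011 → 000101110001011

000101110001011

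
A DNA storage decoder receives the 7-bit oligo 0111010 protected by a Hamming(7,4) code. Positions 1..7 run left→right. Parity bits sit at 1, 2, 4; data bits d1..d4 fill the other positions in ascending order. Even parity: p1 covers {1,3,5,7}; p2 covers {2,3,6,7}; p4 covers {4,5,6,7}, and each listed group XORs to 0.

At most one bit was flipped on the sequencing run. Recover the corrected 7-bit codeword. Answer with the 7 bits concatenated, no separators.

0101010

s1 (pos 1,3,5,7): 0⊕1⊕0⊕0 = 1
s2 (pos 2,3,6,7): 1⊕1⊕1⊕0 = 1
s4 (pos 4,5,6,7): 1⊕0⊕1⊕0 = 0
Syndrome s4…s1 = 011 → error at position 3.
Flip position 3: 0111010 → 0101010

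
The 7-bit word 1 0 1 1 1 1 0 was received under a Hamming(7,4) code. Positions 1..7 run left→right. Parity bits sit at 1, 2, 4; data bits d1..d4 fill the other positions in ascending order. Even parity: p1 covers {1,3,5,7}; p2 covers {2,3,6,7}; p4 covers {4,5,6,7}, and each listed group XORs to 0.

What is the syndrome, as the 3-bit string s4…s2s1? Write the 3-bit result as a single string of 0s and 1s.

s1 (pos 1,3,5,7): 1⊕1⊕1⊕0 = 1
s2 (pos 2,3,6,7): 0⊕1⊕1⊕0 = 0
s4 (pos 4,5,6,7): 1⊕1⊕1⊕0 = 1
Syndrome s4…s1 = 101 → error at position 5.

101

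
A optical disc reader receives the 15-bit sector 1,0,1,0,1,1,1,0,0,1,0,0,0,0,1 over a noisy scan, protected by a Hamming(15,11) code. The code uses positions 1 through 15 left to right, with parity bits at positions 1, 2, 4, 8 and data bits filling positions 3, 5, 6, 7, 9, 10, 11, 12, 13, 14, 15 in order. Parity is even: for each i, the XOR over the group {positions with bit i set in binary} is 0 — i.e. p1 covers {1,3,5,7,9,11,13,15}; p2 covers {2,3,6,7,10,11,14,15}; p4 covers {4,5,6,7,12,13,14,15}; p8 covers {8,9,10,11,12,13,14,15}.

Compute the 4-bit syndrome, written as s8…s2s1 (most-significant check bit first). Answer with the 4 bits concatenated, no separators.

0011

s1 (pos 1,3,5,7,9,11,13,15): 1⊕1⊕1⊕1⊕0⊕0⊕0⊕1 = 1
s2 (pos 2,3,6,7,10,11,14,15): 0⊕1⊕1⊕1⊕1⊕0⊕0⊕1 = 1
s4 (pos 4,5,6,7,12,13,14,15): 0⊕1⊕1⊕1⊕0⊕0⊕0⊕1 = 0
s8 (pos 8,9,10,11,12,13,14,15): 0⊕0⊕1⊕0⊕0⊕0⊕0⊕1 = 0
Syndrome s8…s1 = 0011 → error at position 3.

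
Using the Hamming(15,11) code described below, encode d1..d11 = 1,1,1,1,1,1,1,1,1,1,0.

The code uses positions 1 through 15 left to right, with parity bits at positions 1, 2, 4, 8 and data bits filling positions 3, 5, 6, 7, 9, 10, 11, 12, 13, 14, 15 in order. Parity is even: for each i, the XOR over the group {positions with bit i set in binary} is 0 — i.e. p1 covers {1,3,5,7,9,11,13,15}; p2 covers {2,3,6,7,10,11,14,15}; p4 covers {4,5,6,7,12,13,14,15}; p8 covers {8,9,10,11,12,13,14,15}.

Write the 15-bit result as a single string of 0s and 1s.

001011101111110

Place data at non-parity positions: p1 p2 1 p4 1 1 1 p8 1 1 1 1 1 1 0
p1 (pos 1,3,5,7,9,11,13,15): XOR of data positions = 1⊕1⊕1⊕1⊕1⊕1⊕0 = 0
p2 (pos 2,3,6,7,10,11,14,15): XOR of data positions = 1⊕1⊕1⊕1⊕1⊕1⊕0 = 0
p4 (pos 4,5,6,7,12,13,14,15): XOR of data positions = 1⊕1⊕1⊕1⊕1⊕1⊕0 = 0
p8 (pos 8,9,10,11,12,13,14,15): XOR of data positions = 1⊕1⊕1⊕1⊕1⊕1⊕0 = 0
Codeword: 001011101111110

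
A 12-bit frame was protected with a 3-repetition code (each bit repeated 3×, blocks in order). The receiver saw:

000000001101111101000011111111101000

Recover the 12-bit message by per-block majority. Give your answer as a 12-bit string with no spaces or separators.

000111011110

Block 1 (000): 0 ones → 0
Block 2 (000): 0 ones → 0
Block 3 (001): 1 one → 0
Block 4 (101): 2 ones → 1
Block 5 (111): 3 ones → 1
Block 6 (101): 2 ones → 1
Block 7 (000): 0 ones → 0
Block 8 (011): 2 ones → 1
Block 9 (111): 3 ones → 1
Block 10 (111): 3 ones → 1
Block 11 (101): 2 ones → 1
Block 12 (000): 0 ones → 0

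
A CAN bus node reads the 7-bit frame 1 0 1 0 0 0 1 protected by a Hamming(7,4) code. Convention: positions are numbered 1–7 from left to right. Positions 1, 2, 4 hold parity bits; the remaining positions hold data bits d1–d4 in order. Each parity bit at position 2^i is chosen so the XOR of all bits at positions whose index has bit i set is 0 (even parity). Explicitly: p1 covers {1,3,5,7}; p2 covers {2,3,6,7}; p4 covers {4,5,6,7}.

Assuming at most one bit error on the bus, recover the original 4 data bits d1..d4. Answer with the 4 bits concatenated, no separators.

1101

s1 (pos 1,3,5,7): 1⊕1⊕0⊕1 = 1
s2 (pos 2,3,6,7): 0⊕1⊕0⊕1 = 0
s4 (pos 4,5,6,7): 0⊕0⊕0⊕1 = 1
Syndrome s4…s1 = 101 → error at position 5.
Flip position 5: 1010001 → 1010101
Read data bits from positions 3,5,6,7: 1101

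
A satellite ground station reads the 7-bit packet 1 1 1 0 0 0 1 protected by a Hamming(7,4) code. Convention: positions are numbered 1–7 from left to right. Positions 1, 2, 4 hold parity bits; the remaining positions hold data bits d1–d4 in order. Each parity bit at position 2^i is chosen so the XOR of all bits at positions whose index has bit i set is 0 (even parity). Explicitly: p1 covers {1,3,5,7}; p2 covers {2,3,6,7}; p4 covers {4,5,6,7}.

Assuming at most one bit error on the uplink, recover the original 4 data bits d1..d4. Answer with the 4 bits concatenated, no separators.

1000

s1 (pos 1,3,5,7): 1⊕1⊕0⊕1 = 1
s2 (pos 2,3,6,7): 1⊕1⊕0⊕1 = 1
s4 (pos 4,5,6,7): 0⊕0⊕0⊕1 = 1
Syndrome s4…s1 = 111 → error at position 7.
Flip position 7: 1110001 → 1110000
Read data bits from positions 3,5,6,7: 1000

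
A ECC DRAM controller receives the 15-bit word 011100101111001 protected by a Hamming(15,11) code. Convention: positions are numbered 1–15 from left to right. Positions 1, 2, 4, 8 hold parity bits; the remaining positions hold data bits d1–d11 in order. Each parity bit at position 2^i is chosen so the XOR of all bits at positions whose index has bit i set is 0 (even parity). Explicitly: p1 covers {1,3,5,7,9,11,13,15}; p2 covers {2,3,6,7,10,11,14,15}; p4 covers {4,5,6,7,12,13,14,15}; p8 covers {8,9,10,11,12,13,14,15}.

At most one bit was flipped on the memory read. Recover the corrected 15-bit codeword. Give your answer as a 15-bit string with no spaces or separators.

s1 (pos 1,3,5,7,9,11,13,15): 0⊕1⊕0⊕1⊕1⊕1⊕0⊕1 = 1
s2 (pos 2,3,6,7,10,11,14,15): 1⊕1⊕0⊕1⊕1⊕1⊕0⊕1 = 0
s4 (pos 4,5,6,7,12,13,14,15): 1⊕0⊕0⊕1⊕1⊕0⊕0⊕1 = 0
s8 (pos 8,9,10,11,12,13,14,15): 0⊕1⊕1⊕1⊕1⊕0⊕0⊕1 = 1
Syndrome s8…s1 = 1001 → error at position 9.
Flip position 9: 011100101111001 → 011100100111001

011100100111001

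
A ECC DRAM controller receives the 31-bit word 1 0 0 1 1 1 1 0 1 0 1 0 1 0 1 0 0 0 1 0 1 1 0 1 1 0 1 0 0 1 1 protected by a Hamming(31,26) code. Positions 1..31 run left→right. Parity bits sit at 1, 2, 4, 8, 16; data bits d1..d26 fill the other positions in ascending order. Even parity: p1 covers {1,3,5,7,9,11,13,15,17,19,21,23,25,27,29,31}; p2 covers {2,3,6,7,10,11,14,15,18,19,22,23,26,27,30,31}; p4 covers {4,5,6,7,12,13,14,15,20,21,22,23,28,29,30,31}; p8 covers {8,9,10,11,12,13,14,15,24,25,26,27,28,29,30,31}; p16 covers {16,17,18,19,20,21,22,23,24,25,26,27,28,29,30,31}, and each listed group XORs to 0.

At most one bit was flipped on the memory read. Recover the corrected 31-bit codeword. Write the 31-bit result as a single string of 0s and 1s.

1001111011101010001011011010011

s1 (pos 1,3,5,7,9,11,13,15,17,19,21,23,25,27,29,31): 1⊕0⊕1⊕1⊕1⊕1⊕1⊕1⊕0⊕1⊕1⊕0⊕1⊕1⊕0⊕1 = 0
s2 (pos 2,3,6,7,10,11,14,15,18,19,22,23,26,27,30,31): 0⊕0⊕1⊕1⊕0⊕1⊕0⊕1⊕0⊕1⊕1⊕0⊕0⊕1⊕1⊕1 = 1
s4 (pos 4,5,6,7,12,13,14,15,20,21,22,23,28,29,30,31): 1⊕1⊕1⊕1⊕0⊕1⊕0⊕1⊕0⊕1⊕1⊕0⊕0⊕0⊕1⊕1 = 0
s8 (pos 8,9,10,11,12,13,14,15,24,25,26,27,28,29,30,31): 0⊕1⊕0⊕1⊕0⊕1⊕0⊕1⊕1⊕1⊕0⊕1⊕0⊕0⊕1⊕1 = 1
s16 (pos 16,17,18,19,20,21,22,23,24,25,26,27,28,29,30,31): 0⊕0⊕0⊕1⊕0⊕1⊕1⊕0⊕1⊕1⊕0⊕1⊕0⊕0⊕1⊕1 = 0
Syndrome s16…s1 = 01010 → error at position 10.
Flip position 10: 1001111010101010001011011010011 → 1001111011101010001011011010011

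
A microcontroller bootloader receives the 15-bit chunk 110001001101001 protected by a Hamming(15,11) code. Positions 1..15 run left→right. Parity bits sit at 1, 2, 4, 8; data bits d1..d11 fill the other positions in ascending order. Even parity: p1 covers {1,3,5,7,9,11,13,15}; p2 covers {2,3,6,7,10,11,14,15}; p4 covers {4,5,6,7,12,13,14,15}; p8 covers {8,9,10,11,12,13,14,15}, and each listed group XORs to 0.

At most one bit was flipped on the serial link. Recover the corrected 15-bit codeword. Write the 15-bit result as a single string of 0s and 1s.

110011001101001

s1 (pos 1,3,5,7,9,11,13,15): 1⊕0⊕0⊕0⊕1⊕0⊕0⊕1 = 1
s2 (pos 2,3,6,7,10,11,14,15): 1⊕0⊕1⊕0⊕1⊕0⊕0⊕1 = 0
s4 (pos 4,5,6,7,12,13,14,15): 0⊕0⊕1⊕0⊕1⊕0⊕0⊕1 = 1
s8 (pos 8,9,10,11,12,13,14,15): 0⊕1⊕1⊕0⊕1⊕0⊕0⊕1 = 0
Syndrome s8…s1 = 0101 → error at position 5.
Flip position 5: 110001001101001 → 110011001101001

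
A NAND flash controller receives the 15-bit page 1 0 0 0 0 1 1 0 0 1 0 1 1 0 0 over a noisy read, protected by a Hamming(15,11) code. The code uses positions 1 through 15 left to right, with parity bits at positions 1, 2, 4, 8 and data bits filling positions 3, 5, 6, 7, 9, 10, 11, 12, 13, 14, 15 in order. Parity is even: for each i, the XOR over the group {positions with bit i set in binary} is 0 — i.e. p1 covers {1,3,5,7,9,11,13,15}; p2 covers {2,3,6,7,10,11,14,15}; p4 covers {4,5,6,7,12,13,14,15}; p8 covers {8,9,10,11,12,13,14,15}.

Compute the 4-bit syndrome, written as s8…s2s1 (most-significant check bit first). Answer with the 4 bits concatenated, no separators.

1011

s1 (pos 1,3,5,7,9,11,13,15): 1⊕0⊕0⊕1⊕0⊕0⊕1⊕0 = 1
s2 (pos 2,3,6,7,10,11,14,15): 0⊕0⊕1⊕1⊕1⊕0⊕0⊕0 = 1
s4 (pos 4,5,6,7,12,13,14,15): 0⊕0⊕1⊕1⊕1⊕1⊕0⊕0 = 0
s8 (pos 8,9,10,11,12,13,14,15): 0⊕0⊕1⊕0⊕1⊕1⊕0⊕0 = 1
Syndrome s8…s1 = 1011 → error at position 11.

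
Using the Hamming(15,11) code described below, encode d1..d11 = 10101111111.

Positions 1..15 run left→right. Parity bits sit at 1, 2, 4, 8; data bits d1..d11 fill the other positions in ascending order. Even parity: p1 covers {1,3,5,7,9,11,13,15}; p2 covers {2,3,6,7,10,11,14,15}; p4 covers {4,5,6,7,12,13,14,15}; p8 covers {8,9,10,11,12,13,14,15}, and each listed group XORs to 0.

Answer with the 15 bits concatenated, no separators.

101101011111111

Place data at non-parity positions: p1 p2 1 p4 0 1 0 p8 1 1 1 1 1 1 1
p1 (pos 1,3,5,7,9,11,13,15): XOR of data positions = 1⊕0⊕0⊕1⊕1⊕1⊕1 = 1
p2 (pos 2,3,6,7,10,11,14,15): XOR of data positions = 1⊕1⊕0⊕1⊕1⊕1⊕1 = 0
p4 (pos 4,5,6,7,12,13,14,15): XOR of data positions = 0⊕1⊕0⊕1⊕1⊕1⊕1 = 1
p8 (pos 8,9,10,11,12,13,14,15): XOR of data positions = 1⊕1⊕1⊕1⊕1⊕1⊕1 = 1
Codeword: 101101011111111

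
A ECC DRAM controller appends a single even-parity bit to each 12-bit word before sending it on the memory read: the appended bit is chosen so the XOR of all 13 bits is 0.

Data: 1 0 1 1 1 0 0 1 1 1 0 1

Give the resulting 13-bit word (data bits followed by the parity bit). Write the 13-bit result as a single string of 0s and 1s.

XOR of the 12 data bits: 1⊕0⊕1⊕1⊕1⊕0⊕0⊕1⊕1⊕1⊕0⊕1 = 0
Parity bit = 0 (so all 13 bits XOR to 0).

1011100111010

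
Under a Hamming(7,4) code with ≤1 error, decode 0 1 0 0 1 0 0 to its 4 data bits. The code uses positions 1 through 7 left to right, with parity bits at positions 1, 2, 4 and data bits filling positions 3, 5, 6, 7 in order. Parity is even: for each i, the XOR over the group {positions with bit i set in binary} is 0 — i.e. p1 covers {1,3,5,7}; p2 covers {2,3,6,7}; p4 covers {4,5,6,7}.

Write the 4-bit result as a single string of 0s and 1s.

0101

s1 (pos 1,3,5,7): 0⊕0⊕1⊕0 = 1
s2 (pos 2,3,6,7): 1⊕0⊕0⊕0 = 1
s4 (pos 4,5,6,7): 0⊕1⊕0⊕0 = 1
Syndrome s4…s1 = 111 → error at position 7.
Flip position 7: 0100100 → 0100101
Read data bits from positions 3,5,6,7: 0101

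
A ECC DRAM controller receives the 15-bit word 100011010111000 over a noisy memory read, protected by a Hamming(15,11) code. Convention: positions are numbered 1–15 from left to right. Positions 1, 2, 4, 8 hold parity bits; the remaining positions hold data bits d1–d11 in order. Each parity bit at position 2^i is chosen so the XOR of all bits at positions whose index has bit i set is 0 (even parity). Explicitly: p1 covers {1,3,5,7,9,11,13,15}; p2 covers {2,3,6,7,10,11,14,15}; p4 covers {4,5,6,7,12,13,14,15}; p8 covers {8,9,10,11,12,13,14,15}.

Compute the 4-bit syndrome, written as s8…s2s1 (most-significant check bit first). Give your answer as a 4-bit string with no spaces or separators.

s1 (pos 1,3,5,7,9,11,13,15): 1⊕0⊕1⊕0⊕0⊕1⊕0⊕0 = 1
s2 (pos 2,3,6,7,10,11,14,15): 0⊕0⊕1⊕0⊕1⊕1⊕0⊕0 = 1
s4 (pos 4,5,6,7,12,13,14,15): 0⊕1⊕1⊕0⊕1⊕0⊕0⊕0 = 1
s8 (pos 8,9,10,11,12,13,14,15): 1⊕0⊕1⊕1⊕1⊕0⊕0⊕0 = 0
Syndrome s8…s1 = 0111 → error at position 7.

0111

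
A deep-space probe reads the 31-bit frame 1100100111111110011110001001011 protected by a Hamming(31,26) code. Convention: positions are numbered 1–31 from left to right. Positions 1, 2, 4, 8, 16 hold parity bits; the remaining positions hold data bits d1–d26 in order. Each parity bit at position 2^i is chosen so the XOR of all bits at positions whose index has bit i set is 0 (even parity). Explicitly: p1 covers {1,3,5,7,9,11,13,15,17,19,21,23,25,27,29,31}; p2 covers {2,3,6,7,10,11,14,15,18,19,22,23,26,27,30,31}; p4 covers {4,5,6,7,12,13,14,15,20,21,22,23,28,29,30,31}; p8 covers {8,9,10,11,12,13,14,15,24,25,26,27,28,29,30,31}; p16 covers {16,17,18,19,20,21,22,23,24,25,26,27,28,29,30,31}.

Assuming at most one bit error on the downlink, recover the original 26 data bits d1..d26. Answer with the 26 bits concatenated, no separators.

01001111111011110001001011

s1 (pos 1,3,5,7,9,11,13,15,17,19,21,23,25,27,29,31): 1⊕0⊕1⊕0⊕1⊕1⊕1⊕1⊕0⊕1⊕1⊕0⊕1⊕0⊕0⊕1 = 0
s2 (pos 2,3,6,7,10,11,14,15,18,19,22,23,26,27,30,31): 1⊕0⊕0⊕0⊕1⊕1⊕1⊕1⊕1⊕1⊕0⊕0⊕0⊕0⊕1⊕1 = 1
s4 (pos 4,5,6,7,12,13,14,15,20,21,22,23,28,29,30,31): 0⊕1⊕0⊕0⊕1⊕1⊕1⊕1⊕1⊕1⊕0⊕0⊕1⊕0⊕1⊕1 = 0
s8 (pos 8,9,10,11,12,13,14,15,24,25,26,27,28,29,30,31): 1⊕1⊕1⊕1⊕1⊕1⊕1⊕1⊕0⊕1⊕0⊕0⊕1⊕0⊕1⊕1 = 0
s16 (pos 16,17,18,19,20,21,22,23,24,25,26,27,28,29,30,31): 0⊕0⊕1⊕1⊕1⊕1⊕0⊕0⊕0⊕1⊕0⊕0⊕1⊕0⊕1⊕1 = 0
Syndrome s16…s1 = 00010 → error at position 2.
Flip position 2: 1100100111111110011110001001011 → 1000100111111110011110001001011
Read data bits from positions 3,5,6,7,9,10,11,12,13,14,15,17,18,19,20,21,22,23,24,25,26,27,28,29,30,31: 01001111111011110001001011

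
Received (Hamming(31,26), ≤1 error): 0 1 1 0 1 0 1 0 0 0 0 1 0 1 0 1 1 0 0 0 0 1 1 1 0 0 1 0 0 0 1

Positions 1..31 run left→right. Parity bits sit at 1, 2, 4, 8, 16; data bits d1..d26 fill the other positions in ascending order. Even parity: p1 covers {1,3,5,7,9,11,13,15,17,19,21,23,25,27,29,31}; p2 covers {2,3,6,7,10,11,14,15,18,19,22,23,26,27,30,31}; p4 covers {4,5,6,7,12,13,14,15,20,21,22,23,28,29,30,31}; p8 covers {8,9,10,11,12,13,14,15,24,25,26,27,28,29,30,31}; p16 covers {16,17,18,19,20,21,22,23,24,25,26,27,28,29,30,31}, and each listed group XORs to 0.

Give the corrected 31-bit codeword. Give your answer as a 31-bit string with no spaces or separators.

0110101000010101100001110010101

s1 (pos 1,3,5,7,9,11,13,15,17,19,21,23,25,27,29,31): 0⊕1⊕1⊕1⊕0⊕0⊕0⊕0⊕1⊕0⊕0⊕1⊕0⊕1⊕0⊕1 = 1
s2 (pos 2,3,6,7,10,11,14,15,18,19,22,23,26,27,30,31): 1⊕1⊕0⊕1⊕0⊕0⊕1⊕0⊕0⊕0⊕1⊕1⊕0⊕1⊕0⊕1 = 0
s4 (pos 4,5,6,7,12,13,14,15,20,21,22,23,28,29,30,31): 0⊕1⊕0⊕1⊕1⊕0⊕1⊕0⊕0⊕0⊕1⊕1⊕0⊕0⊕0⊕1 = 1
s8 (pos 8,9,10,11,12,13,14,15,24,25,26,27,28,29,30,31): 0⊕0⊕0⊕0⊕1⊕0⊕1⊕0⊕1⊕0⊕0⊕1⊕0⊕0⊕0⊕1 = 1
s16 (pos 16,17,18,19,20,21,22,23,24,25,26,27,28,29,30,31): 1⊕1⊕0⊕0⊕0⊕0⊕1⊕1⊕1⊕0⊕0⊕1⊕0⊕0⊕0⊕1 = 1
Syndrome s16…s1 = 11101 → error at position 29.
Flip position 29: 0110101000010101100001110010001 → 0110101000010101100001110010101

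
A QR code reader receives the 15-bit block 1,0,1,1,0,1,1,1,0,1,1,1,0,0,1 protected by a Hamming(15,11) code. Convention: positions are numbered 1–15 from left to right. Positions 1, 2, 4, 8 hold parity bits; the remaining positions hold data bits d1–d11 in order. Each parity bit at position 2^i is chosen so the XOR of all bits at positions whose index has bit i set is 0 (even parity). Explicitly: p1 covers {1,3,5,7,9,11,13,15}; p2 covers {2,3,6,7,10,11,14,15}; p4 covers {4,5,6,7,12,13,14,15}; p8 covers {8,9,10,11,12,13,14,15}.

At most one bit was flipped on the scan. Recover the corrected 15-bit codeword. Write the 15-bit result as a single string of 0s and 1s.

s1 (pos 1,3,5,7,9,11,13,15): 1⊕1⊕0⊕1⊕0⊕1⊕0⊕1 = 1
s2 (pos 2,3,6,7,10,11,14,15): 0⊕1⊕1⊕1⊕1⊕1⊕0⊕1 = 0
s4 (pos 4,5,6,7,12,13,14,15): 1⊕0⊕1⊕1⊕1⊕0⊕0⊕1 = 1
s8 (pos 8,9,10,11,12,13,14,15): 1⊕0⊕1⊕1⊕1⊕0⊕0⊕1 = 1
Syndrome s8…s1 = 1101 → error at position 13.
Flip position 13: 101101110111001 → 101101110111101

101101110111101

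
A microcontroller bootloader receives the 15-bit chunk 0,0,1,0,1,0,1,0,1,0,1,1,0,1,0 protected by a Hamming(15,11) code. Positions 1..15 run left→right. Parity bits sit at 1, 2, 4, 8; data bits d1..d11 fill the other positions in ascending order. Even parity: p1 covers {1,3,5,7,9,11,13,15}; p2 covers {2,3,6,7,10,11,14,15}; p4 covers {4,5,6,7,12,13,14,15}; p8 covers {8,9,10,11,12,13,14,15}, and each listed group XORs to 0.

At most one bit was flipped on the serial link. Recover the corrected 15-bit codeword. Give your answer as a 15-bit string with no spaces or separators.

101010101011010

s1 (pos 1,3,5,7,9,11,13,15): 0⊕1⊕1⊕1⊕1⊕1⊕0⊕0 = 1
s2 (pos 2,3,6,7,10,11,14,15): 0⊕1⊕0⊕1⊕0⊕1⊕1⊕0 = 0
s4 (pos 4,5,6,7,12,13,14,15): 0⊕1⊕0⊕1⊕1⊕0⊕1⊕0 = 0
s8 (pos 8,9,10,11,12,13,14,15): 0⊕1⊕0⊕1⊕1⊕0⊕1⊕0 = 0
Syndrome s8…s1 = 0001 → error at position 1.
Flip position 1: 001010101011010 → 101010101011010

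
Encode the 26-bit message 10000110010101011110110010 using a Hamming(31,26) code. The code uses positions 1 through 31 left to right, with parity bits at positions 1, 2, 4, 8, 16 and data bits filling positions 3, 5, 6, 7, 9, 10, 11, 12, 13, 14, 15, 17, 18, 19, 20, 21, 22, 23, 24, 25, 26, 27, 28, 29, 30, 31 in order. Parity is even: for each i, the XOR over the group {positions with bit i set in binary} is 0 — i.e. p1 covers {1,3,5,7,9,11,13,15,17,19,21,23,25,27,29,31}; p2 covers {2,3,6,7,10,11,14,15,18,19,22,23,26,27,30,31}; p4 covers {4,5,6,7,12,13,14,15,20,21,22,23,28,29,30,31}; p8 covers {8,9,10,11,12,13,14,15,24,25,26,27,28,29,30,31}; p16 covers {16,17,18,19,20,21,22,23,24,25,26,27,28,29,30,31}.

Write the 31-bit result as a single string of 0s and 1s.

1011000101100101101011110110010

Place data at non-parity positions: p1 p2 1 p4 0 0 0 p8 0 1 1 0 0 1 0 p16 1 0 1 0 1 1 1 1 0 1 1 0 0 1 0
p1 (pos 1,3,5,7,9,11,13,15,17,19,21,23,25,27,29,31): XOR of data positions = 1⊕0⊕0⊕0⊕1⊕0⊕0⊕1⊕1⊕1⊕1⊕0⊕1⊕0⊕0 = 1
p2 (pos 2,3,6,7,10,11,14,15,18,19,22,23,26,27,30,31): XOR of data positions = 1⊕0⊕0⊕1⊕1⊕1⊕0⊕0⊕1⊕1⊕1⊕1⊕1⊕1⊕0 = 0
p4 (pos 4,5,6,7,12,13,14,15,20,21,22,23,28,29,30,31): XOR of data positions = 0⊕0⊕0⊕0⊕0⊕1⊕0⊕0⊕1⊕1⊕1⊕0⊕0⊕1⊕0 = 1
p8 (pos 8,9,10,11,12,13,14,15,24,25,26,27,28,29,30,31): XOR of data positions = 0⊕1⊕1⊕0⊕0⊕1⊕0⊕1⊕0⊕1⊕1⊕0⊕0⊕1⊕0 = 1
p16 (pos 16,17,18,19,20,21,22,23,24,25,26,27,28,29,30,31): XOR of data positions = 1⊕0⊕1⊕0⊕1⊕1⊕1⊕1⊕0⊕1⊕1⊕0⊕0⊕1⊕0 = 1
Codeword: 1011000101100101101011110110010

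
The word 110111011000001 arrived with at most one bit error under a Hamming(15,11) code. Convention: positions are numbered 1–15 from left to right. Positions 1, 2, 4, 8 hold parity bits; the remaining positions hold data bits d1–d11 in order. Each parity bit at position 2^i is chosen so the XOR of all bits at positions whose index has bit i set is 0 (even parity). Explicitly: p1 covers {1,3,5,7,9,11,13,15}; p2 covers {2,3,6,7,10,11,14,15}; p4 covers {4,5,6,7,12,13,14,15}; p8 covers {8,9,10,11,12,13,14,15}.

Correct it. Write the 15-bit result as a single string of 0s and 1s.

s1 (pos 1,3,5,7,9,11,13,15): 1⊕0⊕1⊕0⊕1⊕0⊕0⊕1 = 0
s2 (pos 2,3,6,7,10,11,14,15): 1⊕0⊕1⊕0⊕0⊕0⊕0⊕1 = 1
s4 (pos 4,5,6,7,12,13,14,15): 1⊕1⊕1⊕0⊕0⊕0⊕0⊕1 = 0
s8 (pos 8,9,10,11,12,13,14,15): 1⊕1⊕0⊕0⊕0⊕0⊕0⊕1 = 1
Syndrome s8…s1 = 1010 → error at position 10.
Flip position 10: 110111011000001 → 110111011100001

110111011100001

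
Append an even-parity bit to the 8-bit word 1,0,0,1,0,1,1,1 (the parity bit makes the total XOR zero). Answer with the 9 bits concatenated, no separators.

100101111

XOR of the 8 data bits: 1⊕0⊕0⊕1⊕0⊕1⊕1⊕1 = 1
Parity bit = 1 (so all 9 bits XOR to 0).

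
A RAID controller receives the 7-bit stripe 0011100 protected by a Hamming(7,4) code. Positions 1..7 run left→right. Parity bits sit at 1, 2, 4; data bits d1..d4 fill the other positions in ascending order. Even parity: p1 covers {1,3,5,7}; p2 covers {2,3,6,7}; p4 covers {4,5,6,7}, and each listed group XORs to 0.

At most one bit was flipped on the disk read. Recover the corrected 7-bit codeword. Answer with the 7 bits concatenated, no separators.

0111100

s1 (pos 1,3,5,7): 0⊕1⊕1⊕0 = 0
s2 (pos 2,3,6,7): 0⊕1⊕0⊕0 = 1
s4 (pos 4,5,6,7): 1⊕1⊕0⊕0 = 0
Syndrome s4…s1 = 010 → error at position 2.
Flip position 2: 0011100 → 0111100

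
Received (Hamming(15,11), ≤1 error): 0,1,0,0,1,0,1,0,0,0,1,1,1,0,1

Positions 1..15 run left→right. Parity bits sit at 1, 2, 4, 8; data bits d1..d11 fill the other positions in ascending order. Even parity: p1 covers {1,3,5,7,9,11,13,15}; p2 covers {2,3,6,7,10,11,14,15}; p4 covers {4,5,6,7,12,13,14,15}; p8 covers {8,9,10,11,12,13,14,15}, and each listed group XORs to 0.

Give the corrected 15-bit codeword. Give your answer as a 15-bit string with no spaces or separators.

010000100011101

s1 (pos 1,3,5,7,9,11,13,15): 0⊕0⊕1⊕1⊕0⊕1⊕1⊕1 = 1
s2 (pos 2,3,6,7,10,11,14,15): 1⊕0⊕0⊕1⊕0⊕1⊕0⊕1 = 0
s4 (pos 4,5,6,7,12,13,14,15): 0⊕1⊕0⊕1⊕1⊕1⊕0⊕1 = 1
s8 (pos 8,9,10,11,12,13,14,15): 0⊕0⊕0⊕1⊕1⊕1⊕0⊕1 = 0
Syndrome s8…s1 = 0101 → error at position 5.
Flip position 5: 010010100011101 → 010000100011101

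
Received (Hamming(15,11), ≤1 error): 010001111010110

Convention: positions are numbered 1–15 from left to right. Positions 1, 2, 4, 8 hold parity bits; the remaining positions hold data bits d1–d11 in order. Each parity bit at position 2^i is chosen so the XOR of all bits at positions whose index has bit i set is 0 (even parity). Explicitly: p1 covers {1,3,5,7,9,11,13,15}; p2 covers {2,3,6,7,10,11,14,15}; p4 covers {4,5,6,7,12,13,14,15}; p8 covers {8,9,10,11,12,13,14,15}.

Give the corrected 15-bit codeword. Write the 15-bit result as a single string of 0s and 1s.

s1 (pos 1,3,5,7,9,11,13,15): 0⊕0⊕0⊕1⊕1⊕1⊕1⊕0 = 0
s2 (pos 2,3,6,7,10,11,14,15): 1⊕0⊕1⊕1⊕0⊕1⊕1⊕0 = 1
s4 (pos 4,5,6,7,12,13,14,15): 0⊕0⊕1⊕1⊕0⊕1⊕1⊕0 = 0
s8 (pos 8,9,10,11,12,13,14,15): 1⊕1⊕0⊕1⊕0⊕1⊕1⊕0 = 1
Syndrome s8…s1 = 1010 → error at position 10.
Flip position 10: 010001111010110 → 010001111110110

010001111110110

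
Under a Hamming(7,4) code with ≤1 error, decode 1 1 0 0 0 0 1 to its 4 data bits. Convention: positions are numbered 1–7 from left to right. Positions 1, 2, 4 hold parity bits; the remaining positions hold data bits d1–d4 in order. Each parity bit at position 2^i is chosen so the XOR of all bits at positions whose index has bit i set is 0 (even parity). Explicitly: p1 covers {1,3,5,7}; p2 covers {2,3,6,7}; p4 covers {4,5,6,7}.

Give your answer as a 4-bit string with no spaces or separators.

0001

s1 (pos 1,3,5,7): 1⊕0⊕0⊕1 = 0
s2 (pos 2,3,6,7): 1⊕0⊕0⊕1 = 0
s4 (pos 4,5,6,7): 0⊕0⊕0⊕1 = 1
Syndrome s4…s1 = 100 → error at position 4.
Flip position 4: 1100001 → 1101001
Read data bits from positions 3,5,6,7: 0001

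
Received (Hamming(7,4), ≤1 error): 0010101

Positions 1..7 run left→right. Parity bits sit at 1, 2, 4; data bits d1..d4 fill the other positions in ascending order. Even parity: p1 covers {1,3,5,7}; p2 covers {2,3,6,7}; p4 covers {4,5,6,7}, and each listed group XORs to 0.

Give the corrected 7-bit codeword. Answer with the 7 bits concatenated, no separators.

1010101

s1 (pos 1,3,5,7): 0⊕1⊕1⊕1 = 1
s2 (pos 2,3,6,7): 0⊕1⊕0⊕1 = 0
s4 (pos 4,5,6,7): 0⊕1⊕0⊕1 = 0
Syndrome s4…s1 = 001 → error at position 1.
Flip position 1: 0010101 → 1010101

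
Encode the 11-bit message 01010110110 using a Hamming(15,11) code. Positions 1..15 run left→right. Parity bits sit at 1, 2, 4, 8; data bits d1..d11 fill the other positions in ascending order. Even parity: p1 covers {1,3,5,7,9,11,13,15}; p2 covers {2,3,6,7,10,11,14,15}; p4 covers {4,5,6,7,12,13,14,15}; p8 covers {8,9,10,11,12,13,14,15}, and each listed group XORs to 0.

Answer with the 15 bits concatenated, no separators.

000010100110110

Place data at non-parity positions: p1 p2 0 p4 1 0 1 p8 0 1 1 0 1 1 0
p1 (pos 1,3,5,7,9,11,13,15): XOR of data positions = 0⊕1⊕1⊕0⊕1⊕1⊕0 = 0
p2 (pos 2,3,6,7,10,11,14,15): XOR of data positions = 0⊕0⊕1⊕1⊕1⊕1⊕0 = 0
p4 (pos 4,5,6,7,12,13,14,15): XOR of data positions = 1⊕0⊕1⊕0⊕1⊕1⊕0 = 0
p8 (pos 8,9,10,11,12,13,14,15): XOR of data positions = 0⊕1⊕1⊕0⊕1⊕1⊕0 = 0
Codeword: 000010100110110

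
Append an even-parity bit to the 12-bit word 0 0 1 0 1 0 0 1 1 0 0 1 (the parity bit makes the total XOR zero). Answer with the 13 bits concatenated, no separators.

XOR of the 12 data bits: 0⊕0⊕1⊕0⊕1⊕0⊕0⊕1⊕1⊕0⊕0⊕1 = 1
Parity bit = 1 (so all 13 bits XOR to 0).

0010100110011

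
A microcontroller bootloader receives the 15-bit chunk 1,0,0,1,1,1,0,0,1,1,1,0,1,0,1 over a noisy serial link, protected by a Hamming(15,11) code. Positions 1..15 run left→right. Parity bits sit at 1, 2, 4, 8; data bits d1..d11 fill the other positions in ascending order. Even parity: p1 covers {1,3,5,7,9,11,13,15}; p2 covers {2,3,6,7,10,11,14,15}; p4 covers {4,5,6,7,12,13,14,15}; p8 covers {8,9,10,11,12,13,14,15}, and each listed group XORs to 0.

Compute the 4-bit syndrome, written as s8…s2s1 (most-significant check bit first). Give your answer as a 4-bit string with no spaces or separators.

1100

s1 (pos 1,3,5,7,9,11,13,15): 1⊕0⊕1⊕0⊕1⊕1⊕1⊕1 = 0
s2 (pos 2,3,6,7,10,11,14,15): 0⊕0⊕1⊕0⊕1⊕1⊕0⊕1 = 0
s4 (pos 4,5,6,7,12,13,14,15): 1⊕1⊕1⊕0⊕0⊕1⊕0⊕1 = 1
s8 (pos 8,9,10,11,12,13,14,15): 0⊕1⊕1⊕1⊕0⊕1⊕0⊕1 = 1
Syndrome s8…s1 = 1100 → error at position 12.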